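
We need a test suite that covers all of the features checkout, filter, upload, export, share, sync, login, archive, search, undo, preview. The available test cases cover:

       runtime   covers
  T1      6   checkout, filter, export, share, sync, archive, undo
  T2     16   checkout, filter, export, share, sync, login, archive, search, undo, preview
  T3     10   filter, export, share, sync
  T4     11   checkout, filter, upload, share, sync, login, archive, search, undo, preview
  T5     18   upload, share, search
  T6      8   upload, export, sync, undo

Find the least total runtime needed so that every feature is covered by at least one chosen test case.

T1, T4 cover every feature at runtime 6 + 11 = 17.
Any cover uses at least 2 test cases; among all covering selections none totals below 17.

17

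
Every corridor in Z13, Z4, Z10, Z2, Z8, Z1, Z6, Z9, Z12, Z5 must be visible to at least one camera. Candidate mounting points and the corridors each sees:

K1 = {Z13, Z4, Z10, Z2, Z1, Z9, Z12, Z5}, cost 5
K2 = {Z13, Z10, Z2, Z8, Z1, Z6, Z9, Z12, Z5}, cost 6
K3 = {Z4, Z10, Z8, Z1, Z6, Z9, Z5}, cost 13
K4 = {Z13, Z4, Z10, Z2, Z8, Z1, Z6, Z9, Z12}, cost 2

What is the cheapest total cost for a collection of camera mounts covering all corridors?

K1, K4 cover every corridor at cost 5 + 2 = 7.
Any cover uses at least 2 camera mounts; among all covering selections none totals below 7.

7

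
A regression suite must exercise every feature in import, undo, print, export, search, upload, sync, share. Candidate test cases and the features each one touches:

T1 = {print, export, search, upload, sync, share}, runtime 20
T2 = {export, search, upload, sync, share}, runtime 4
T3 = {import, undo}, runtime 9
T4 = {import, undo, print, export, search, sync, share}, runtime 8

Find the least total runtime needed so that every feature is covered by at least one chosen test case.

12

T2, T4 cover every feature at runtime 4 + 8 = 12.
Any cover uses at least 2 test cases; among all covering selections none totals below 12.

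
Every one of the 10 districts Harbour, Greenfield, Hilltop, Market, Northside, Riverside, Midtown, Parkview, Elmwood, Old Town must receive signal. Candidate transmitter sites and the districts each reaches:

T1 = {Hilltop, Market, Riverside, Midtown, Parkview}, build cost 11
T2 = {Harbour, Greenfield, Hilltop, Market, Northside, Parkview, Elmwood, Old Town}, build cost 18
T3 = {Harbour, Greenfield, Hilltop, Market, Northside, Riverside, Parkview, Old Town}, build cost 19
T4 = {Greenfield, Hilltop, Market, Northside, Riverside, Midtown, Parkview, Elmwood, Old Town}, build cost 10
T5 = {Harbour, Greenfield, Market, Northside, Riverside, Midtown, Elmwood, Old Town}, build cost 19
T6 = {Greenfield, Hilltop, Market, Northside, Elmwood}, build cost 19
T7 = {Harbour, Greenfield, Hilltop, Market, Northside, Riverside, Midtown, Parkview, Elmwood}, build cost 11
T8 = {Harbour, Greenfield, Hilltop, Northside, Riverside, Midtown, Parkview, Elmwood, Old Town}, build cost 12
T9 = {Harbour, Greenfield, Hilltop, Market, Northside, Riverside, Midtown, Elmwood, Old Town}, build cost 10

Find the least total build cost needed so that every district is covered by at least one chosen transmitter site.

20

T4, T9 cover every district at build cost 10 + 10 = 20.
Any cover uses at least 2 transmitter sites; among all covering selections none totals below 20.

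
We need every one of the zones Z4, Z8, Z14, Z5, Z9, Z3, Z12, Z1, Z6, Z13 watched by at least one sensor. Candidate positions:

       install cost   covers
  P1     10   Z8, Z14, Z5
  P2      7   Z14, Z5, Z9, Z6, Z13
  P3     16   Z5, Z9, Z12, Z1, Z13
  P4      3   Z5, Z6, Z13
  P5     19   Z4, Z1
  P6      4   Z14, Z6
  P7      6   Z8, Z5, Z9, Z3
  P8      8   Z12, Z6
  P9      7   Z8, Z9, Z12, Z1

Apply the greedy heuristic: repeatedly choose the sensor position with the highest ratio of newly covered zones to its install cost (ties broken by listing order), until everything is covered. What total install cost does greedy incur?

Pick 1: P4 adds 3 new (Z5, Z6, Z13) at install cost 3 (ratio 3/3).
Pick 2: P9 adds 4 new (Z8, Z9, Z12, Z1) at install cost 7 (ratio 4/7).
Pick 3: P6 adds 1 new (Z14) at install cost 4 (ratio 1/4).
Pick 4: P7 adds 1 new (Z3) at install cost 6 (ratio 1/6).
Pick 5: P5 adds 1 new (Z4) at install cost 19 (ratio 1/19).
Greedy total install cost: 3 + 7 + 4 + 6 + 19 = 39.

39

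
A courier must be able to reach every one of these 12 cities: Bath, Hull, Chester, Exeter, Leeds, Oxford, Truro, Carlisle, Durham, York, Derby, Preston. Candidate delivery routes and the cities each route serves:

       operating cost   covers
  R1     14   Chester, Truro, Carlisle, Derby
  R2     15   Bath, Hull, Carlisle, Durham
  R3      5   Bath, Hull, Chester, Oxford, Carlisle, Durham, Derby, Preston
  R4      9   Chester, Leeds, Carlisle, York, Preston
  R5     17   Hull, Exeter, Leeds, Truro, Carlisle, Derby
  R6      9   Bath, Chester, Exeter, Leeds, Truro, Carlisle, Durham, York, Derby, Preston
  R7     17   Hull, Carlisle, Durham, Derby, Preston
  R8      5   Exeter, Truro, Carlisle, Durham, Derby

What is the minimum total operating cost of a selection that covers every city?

R3, R6 cover every city at operating cost 5 + 9 = 14.
Any cover uses at least 2 routes; among all covering selections none totals below 14.

14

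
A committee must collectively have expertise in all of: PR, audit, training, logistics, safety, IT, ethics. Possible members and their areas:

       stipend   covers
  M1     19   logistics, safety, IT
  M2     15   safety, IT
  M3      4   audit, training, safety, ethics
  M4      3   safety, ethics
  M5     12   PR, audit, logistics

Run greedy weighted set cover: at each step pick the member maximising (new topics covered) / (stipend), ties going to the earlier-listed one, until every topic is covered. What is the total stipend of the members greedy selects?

Pick 1: M3 adds 4 new (audit, training, safety, ethics) at stipend 4 (ratio 4/4).
Pick 2: M5 adds 2 new (PR, logistics) at stipend 12 (ratio 2/12).
Pick 3: M2 adds 1 new (IT) at stipend 15 (ratio 1/15).
Greedy total stipend: 4 + 12 + 15 = 31.

31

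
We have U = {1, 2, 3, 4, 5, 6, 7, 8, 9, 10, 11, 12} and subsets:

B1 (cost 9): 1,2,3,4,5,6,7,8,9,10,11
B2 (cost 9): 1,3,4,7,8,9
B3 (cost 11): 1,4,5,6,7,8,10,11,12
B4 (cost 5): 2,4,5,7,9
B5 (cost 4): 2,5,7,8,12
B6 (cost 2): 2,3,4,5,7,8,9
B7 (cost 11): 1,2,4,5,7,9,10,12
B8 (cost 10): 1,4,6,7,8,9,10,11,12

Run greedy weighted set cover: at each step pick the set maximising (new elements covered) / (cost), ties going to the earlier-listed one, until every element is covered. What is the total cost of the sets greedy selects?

12

Pick 1: B6 adds 7 new (2, 3, 4, 5, 7, 8, 9) at cost 2 (ratio 7/2).
Pick 2: B8 adds 5 new (1, 6, 10, 11, 12) at cost 10 (ratio 5/10).
Greedy total cost: 2 + 10 = 12.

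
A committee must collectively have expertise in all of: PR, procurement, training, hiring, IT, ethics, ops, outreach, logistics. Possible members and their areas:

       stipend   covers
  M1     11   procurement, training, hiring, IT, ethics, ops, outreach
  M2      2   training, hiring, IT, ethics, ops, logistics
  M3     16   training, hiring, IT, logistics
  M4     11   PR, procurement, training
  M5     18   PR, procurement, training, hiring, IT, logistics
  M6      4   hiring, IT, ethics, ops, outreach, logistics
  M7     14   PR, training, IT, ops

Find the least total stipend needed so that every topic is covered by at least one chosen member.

M4, M6 cover every topic at stipend 11 + 4 = 15.
Any cover uses at least 2 members; among all covering selections none totals below 15.
Greedy by coverage-per-stipend would pick M2, M6, M4 for 17 — worse than the optimum 15.

15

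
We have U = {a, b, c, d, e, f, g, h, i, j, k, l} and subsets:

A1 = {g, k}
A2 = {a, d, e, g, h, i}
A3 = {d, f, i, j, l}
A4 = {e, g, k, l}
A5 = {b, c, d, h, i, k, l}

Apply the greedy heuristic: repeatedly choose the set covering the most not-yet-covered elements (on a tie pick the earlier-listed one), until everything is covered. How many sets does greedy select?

Pick 1: A5 covers 7 new elements (b, c, d, h, i, k, l).
Pick 2: A2 covers 3 new elements (a, e, g).
Pick 3: A3 covers 2 new elements (f, j).
Greedy uses 3 sets.

3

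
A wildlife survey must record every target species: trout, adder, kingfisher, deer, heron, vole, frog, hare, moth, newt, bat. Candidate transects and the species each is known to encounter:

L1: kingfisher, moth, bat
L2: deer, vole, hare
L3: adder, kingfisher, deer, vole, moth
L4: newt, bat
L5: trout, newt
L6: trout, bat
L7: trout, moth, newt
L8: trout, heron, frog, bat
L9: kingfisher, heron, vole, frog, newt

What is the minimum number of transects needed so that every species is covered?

4

L2, L3, L4, L8 together cover {trout, adder, kingfisher, deer, heron, vole, frog, hare, moth, newt, bat} — every species.
No 3 of the 9 transects cover everything (all 84 triples fall short), so 4 is minimum.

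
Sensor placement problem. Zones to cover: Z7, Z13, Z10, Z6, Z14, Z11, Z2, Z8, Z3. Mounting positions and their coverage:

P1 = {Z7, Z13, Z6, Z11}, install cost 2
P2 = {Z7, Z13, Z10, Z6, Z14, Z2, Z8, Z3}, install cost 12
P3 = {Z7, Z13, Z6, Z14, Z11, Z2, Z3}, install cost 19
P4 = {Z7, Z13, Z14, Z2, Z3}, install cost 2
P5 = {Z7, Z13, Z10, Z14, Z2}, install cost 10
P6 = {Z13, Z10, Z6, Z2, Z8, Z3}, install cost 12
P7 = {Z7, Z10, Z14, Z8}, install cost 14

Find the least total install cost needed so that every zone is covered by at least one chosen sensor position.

P1, P2 cover every zone at install cost 2 + 12 = 14.
Any cover uses at least 2 sensor positions; among all covering selections none totals below 14.

14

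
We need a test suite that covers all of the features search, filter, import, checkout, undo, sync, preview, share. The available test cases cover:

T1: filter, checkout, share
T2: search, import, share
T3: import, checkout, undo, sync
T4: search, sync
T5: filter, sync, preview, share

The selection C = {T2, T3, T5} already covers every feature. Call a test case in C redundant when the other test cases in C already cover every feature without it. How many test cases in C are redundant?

0

Drop T2: search uncovered — not redundant.
Drop T3: checkout, undo uncovered — not redundant.
Drop T5: filter, preview uncovered — not redundant.
None of the test cases in C is redundant.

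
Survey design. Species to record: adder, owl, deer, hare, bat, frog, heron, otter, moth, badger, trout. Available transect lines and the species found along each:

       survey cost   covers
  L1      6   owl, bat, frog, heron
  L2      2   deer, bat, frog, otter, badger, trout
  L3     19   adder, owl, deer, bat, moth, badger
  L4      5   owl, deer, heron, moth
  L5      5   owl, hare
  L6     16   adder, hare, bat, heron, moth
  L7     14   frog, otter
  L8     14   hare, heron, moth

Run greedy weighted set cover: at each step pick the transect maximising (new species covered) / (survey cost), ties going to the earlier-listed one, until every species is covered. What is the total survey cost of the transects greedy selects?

28

Pick 1: L2 adds 6 new (deer, bat, frog, otter, badger, trout) at survey cost 2 (ratio 6/2).
Pick 2: L4 adds 3 new (owl, heron, moth) at survey cost 5 (ratio 3/5).
Pick 3: L5 adds 1 new (hare) at survey cost 5 (ratio 1/5).
Pick 4: L6 adds 1 new (adder) at survey cost 16 (ratio 1/16).
Greedy total survey cost: 2 + 5 + 5 + 16 = 28. (The true optimum is 23, so greedy overshoots here.)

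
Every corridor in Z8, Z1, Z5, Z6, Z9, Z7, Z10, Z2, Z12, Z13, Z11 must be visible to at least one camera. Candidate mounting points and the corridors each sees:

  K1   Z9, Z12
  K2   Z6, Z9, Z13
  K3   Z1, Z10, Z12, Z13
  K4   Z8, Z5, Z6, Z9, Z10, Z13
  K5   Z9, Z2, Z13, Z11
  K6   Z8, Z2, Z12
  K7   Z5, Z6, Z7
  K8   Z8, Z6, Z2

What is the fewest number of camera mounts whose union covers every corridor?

K3, K4, K5, K7 together cover {Z8, Z1, Z5, Z6, Z9, Z7, Z10, Z2, Z12, Z13, Z11} — every corridor.
No 3 of the 8 camera mounts cover everything (all 56 triples fall short), so 4 is minimum.

4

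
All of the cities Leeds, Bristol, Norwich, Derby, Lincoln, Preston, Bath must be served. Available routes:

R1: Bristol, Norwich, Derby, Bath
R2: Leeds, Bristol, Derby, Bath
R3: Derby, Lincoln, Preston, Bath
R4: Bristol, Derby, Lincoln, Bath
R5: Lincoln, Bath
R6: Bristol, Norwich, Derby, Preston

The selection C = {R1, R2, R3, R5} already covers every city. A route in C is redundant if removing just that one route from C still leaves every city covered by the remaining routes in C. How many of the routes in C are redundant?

1

Drop R1: Norwich uncovered — not redundant.
Drop R2: Leeds uncovered — not redundant.
Drop R3: Preston uncovered — not redundant.
Drop R5: the rest still cover every city — redundant.
1 redundant: R5.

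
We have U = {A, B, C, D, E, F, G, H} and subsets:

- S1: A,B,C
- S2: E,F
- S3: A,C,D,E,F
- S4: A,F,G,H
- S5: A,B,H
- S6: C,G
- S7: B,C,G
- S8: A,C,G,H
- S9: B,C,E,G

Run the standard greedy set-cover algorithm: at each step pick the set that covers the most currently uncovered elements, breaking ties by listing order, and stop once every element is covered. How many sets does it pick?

Pick 1: S3 covers 5 new elements (A, C, D, E, F).
Pick 2: S4 covers 2 new elements (G, H).
Pick 3: S1 covers 1 new elements (B).
Greedy uses 3 sets.

3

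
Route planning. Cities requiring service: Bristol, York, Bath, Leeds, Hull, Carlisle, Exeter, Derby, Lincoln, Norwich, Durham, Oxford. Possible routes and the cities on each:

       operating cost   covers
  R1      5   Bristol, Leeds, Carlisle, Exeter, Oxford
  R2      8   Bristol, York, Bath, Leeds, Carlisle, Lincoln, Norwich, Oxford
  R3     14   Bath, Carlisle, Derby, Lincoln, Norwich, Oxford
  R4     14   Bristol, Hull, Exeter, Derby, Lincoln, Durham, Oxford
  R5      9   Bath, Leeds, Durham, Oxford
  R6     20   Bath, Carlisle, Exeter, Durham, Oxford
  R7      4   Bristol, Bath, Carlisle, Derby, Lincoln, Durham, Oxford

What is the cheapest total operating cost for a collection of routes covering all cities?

22

R2, R4 cover every city at operating cost 8 + 14 = 22.
Any cover uses at least 2 routes; among all covering selections none totals below 22.
Greedy by coverage-per-operating cost would pick R7, R1, R2, R4 for 31 — worse than the optimum 22.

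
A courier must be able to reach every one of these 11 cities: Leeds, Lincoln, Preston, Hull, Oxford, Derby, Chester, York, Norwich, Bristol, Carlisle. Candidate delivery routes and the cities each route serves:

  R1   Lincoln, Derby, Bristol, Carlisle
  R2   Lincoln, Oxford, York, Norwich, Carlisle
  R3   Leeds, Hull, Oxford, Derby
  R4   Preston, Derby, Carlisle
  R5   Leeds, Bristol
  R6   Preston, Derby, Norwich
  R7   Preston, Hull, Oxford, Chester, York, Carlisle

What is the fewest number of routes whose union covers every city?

4

R1, R2, R3, R7 together cover {Leeds, Lincoln, Preston, Hull, Oxford, Derby, Chester, York, Norwich, Bristol, Carlisle} — every city.
No 3 of the 7 routes cover everything (all 35 triples fall short), so 4 is minimum.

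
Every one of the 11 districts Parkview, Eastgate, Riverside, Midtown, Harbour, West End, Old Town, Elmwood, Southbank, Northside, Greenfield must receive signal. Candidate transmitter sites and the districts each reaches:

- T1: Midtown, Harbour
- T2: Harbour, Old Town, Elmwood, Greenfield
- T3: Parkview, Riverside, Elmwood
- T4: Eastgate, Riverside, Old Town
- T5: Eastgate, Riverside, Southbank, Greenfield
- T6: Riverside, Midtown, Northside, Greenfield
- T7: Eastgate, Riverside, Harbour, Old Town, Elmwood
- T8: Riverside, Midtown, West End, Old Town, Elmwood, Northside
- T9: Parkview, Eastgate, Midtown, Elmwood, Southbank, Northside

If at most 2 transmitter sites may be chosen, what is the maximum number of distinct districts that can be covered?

Choosing T2, T9 covers {Parkview, Eastgate, Midtown, Harbour, Old Town, Elmwood, Southbank, Northside, Greenfield} — 9 districts.
No choice of 2 transmitter sites does better; here Riverside, West End are left uncovered.

9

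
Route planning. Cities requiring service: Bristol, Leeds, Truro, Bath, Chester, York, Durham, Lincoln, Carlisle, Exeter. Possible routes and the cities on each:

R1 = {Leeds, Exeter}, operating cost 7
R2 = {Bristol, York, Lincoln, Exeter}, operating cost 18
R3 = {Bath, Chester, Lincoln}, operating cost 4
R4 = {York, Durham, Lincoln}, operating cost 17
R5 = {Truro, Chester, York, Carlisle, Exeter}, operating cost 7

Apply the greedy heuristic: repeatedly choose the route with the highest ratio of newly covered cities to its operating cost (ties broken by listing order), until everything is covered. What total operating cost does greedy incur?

53

Pick 1: R3 adds 3 new (Bath, Chester, Lincoln) at operating cost 4 (ratio 3/4).
Pick 2: R5 adds 4 new (Truro, York, Carlisle, Exeter) at operating cost 7 (ratio 4/7).
Pick 3: R1 adds 1 new (Leeds) at operating cost 7 (ratio 1/7).
Pick 4: R4 adds 1 new (Durham) at operating cost 17 (ratio 1/17).
Pick 5: R2 adds 1 new (Bristol) at operating cost 18 (ratio 1/18).
Greedy total operating cost: 4 + 7 + 7 + 17 + 18 = 53.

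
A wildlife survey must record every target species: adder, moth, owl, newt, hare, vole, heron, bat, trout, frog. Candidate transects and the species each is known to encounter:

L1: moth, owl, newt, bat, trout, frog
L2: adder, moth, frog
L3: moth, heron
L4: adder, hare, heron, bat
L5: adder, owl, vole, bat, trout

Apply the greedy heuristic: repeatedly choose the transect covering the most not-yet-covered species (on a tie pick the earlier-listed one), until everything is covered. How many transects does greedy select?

3

Pick 1: L1 covers 6 new species (moth, owl, newt, bat, trout, frog).
Pick 2: L4 covers 3 new species (adder, hare, heron).
Pick 3: L5 covers 1 new species (vole).
Greedy uses 3 transects.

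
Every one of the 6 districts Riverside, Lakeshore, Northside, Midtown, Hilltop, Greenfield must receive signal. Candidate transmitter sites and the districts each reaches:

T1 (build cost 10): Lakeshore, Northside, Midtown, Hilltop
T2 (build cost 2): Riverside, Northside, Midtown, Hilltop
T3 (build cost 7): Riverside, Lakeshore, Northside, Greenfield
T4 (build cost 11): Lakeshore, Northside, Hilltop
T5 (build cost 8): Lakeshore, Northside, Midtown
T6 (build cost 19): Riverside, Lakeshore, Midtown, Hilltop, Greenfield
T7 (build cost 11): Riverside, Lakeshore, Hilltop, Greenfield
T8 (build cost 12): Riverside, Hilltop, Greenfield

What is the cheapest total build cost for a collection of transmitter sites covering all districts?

T2, T3 cover every district at build cost 2 + 7 = 9.
Any cover uses at least 2 transmitter sites; among all covering selections none totals below 9.

9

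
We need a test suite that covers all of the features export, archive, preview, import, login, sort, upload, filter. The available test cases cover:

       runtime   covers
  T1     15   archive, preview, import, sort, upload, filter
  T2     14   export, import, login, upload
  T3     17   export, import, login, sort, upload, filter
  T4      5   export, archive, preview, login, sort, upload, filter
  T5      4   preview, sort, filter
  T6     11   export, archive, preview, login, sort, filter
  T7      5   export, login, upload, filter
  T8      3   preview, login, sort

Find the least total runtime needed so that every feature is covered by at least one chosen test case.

T2, T4 cover every feature at runtime 14 + 5 = 19.
Any cover uses at least 2 test cases; among all covering selections none totals below 19.

19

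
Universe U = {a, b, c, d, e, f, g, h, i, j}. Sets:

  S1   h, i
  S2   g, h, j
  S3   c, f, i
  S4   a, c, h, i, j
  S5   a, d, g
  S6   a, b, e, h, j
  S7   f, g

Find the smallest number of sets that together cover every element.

S3, S5, S6 together cover {a, b, c, d, e, f, g, h, i, j} — every element.
No 2 of the 7 sets cover everything (all 21 pairs fall short), so 3 is minimum.
Greedy (largest uncovered first) would take S4, S5, S6, S3 — 4 sets — but 3 suffice.

3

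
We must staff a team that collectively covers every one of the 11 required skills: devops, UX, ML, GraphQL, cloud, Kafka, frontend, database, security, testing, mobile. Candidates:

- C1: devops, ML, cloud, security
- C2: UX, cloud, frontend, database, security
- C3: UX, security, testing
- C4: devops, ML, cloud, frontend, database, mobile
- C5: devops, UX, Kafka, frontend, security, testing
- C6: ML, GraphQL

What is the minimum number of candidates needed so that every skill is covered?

C4, C5, C6 together cover {devops, UX, ML, GraphQL, cloud, Kafka, frontend, database, security, testing, mobile} — every skill.
No 2 of the 6 candidates cover everything (all 15 pairs fall short), so 3 is minimum.

3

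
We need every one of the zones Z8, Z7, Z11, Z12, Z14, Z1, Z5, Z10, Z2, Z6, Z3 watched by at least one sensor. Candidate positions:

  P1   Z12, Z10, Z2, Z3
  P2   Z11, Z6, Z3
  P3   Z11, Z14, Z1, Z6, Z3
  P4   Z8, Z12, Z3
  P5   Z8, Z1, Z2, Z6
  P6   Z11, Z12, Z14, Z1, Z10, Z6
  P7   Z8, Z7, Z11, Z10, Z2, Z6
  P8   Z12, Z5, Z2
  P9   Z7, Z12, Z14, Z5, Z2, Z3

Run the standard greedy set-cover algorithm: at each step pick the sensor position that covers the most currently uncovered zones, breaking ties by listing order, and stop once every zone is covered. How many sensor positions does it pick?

3

Pick 1: P6 covers 6 new zones (Z11, Z12, Z14, Z1, Z10, Z6).
Pick 2: P9 covers 4 new zones (Z7, Z5, Z2, Z3).
Pick 3: P4 covers 1 new zones (Z8).
Greedy uses 3 sensor positions.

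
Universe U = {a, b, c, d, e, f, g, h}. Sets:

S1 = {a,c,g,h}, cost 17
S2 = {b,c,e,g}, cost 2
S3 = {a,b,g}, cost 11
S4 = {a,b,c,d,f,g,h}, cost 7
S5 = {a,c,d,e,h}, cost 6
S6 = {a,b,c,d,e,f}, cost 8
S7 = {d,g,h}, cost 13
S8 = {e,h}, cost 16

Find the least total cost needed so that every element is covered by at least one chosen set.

9

S2, S4 cover every element at cost 2 + 7 = 9.
Any cover uses at least 2 sets; among all covering selections none totals below 9.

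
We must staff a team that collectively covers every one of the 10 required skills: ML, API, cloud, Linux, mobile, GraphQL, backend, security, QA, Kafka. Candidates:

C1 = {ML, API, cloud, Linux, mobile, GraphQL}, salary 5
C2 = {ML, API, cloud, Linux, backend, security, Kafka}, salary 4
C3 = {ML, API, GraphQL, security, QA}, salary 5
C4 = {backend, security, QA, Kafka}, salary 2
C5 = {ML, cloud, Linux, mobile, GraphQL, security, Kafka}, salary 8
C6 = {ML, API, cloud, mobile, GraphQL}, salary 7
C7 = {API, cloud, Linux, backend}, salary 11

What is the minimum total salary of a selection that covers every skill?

C1, C4 cover every skill at salary 5 + 2 = 7.
Any cover uses at least 2 candidates; among all covering selections none totals below 7.

7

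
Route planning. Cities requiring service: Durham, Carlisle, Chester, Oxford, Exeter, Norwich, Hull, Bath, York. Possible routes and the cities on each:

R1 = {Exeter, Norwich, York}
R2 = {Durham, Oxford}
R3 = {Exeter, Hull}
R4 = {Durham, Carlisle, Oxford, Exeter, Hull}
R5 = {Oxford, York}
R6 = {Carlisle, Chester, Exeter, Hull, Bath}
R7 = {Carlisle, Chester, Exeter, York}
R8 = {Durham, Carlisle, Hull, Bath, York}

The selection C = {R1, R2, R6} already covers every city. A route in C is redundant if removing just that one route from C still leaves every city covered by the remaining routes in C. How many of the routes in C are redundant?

Drop R1: Norwich, York uncovered — not redundant.
Drop R2: Durham, Oxford uncovered — not redundant.
Drop R6: Carlisle, Chester, Hull, Bath uncovered — not redundant.
None of the routes in C is redundant.

0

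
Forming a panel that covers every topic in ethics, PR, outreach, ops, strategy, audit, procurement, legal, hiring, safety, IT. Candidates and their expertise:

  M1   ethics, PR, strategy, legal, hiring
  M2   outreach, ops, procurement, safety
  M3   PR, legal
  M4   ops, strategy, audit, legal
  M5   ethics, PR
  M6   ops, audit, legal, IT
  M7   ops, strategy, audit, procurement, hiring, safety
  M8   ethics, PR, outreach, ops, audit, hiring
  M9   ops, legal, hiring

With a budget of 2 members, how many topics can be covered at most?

9

Choosing M1, M2 covers {ethics, PR, outreach, ops, strategy, procurement, legal, hiring, safety} — 9 topics.
No choice of 2 members does better; here audit, IT are left uncovered.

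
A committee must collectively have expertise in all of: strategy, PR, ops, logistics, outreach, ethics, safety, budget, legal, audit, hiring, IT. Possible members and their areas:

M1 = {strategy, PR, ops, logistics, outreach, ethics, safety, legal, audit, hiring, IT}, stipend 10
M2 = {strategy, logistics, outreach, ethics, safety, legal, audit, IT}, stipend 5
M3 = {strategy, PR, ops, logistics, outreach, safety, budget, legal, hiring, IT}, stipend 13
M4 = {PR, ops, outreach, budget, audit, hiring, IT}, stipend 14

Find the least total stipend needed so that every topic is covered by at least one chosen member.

M2, M3 cover every topic at stipend 5 + 13 = 18.
Any cover uses at least 2 members; among all covering selections none totals below 18.

18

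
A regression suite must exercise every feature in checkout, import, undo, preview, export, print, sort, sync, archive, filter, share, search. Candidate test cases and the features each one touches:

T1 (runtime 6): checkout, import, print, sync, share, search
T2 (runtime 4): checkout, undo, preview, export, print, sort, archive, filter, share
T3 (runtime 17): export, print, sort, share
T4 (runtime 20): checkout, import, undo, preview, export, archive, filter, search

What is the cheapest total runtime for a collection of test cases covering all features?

T1, T2 cover every feature at runtime 6 + 4 = 10.
Any cover uses at least 2 test cases; among all covering selections none totals below 10.

10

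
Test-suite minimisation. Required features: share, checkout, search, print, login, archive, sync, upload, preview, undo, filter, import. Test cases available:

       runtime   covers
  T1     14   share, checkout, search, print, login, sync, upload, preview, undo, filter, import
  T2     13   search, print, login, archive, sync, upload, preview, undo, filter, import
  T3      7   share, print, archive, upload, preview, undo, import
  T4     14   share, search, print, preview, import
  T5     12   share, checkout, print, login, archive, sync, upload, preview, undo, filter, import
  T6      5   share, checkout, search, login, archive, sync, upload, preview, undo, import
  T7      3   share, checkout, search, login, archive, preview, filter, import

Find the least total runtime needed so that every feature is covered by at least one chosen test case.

T5, T7 cover every feature at runtime 12 + 3 = 15.
Any cover uses at least 2 test cases; among all covering selections none totals below 15.

15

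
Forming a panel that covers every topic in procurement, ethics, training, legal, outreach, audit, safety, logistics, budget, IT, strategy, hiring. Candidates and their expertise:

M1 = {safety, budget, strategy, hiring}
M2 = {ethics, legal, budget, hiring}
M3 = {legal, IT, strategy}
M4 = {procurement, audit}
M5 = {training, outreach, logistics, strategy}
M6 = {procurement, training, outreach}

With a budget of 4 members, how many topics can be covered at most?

11

Choosing M1, M2, M4, M5 covers {procurement, ethics, training, legal, outreach, audit, safety, logistics, budget, strategy, hiring} — 11 topics.
No choice of 4 members does better; here IT is left uncovered.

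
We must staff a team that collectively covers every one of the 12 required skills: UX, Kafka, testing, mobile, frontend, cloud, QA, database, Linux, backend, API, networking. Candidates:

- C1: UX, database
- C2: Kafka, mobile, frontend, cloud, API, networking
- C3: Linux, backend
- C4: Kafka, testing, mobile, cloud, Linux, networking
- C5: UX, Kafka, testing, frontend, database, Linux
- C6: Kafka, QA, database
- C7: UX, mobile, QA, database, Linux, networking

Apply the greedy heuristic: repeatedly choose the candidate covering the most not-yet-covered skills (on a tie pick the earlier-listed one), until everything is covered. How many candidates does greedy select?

Pick 1: C2 covers 6 new skills (Kafka, mobile, frontend, cloud, API, networking).
Pick 2: C5 covers 4 new skills (UX, testing, database, Linux).
Pick 3: C3 covers 1 new skills (backend).
Pick 4: C6 covers 1 new skills (QA).
Greedy uses 4 candidates.

4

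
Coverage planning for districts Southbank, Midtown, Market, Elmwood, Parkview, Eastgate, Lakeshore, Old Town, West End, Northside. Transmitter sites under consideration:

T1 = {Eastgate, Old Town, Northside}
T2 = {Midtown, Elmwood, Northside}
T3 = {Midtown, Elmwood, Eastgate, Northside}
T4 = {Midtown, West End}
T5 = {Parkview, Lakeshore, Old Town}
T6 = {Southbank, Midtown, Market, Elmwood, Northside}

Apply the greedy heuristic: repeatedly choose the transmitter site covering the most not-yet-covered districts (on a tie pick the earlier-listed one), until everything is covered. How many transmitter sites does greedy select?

4

Pick 1: T6 covers 5 new districts (Southbank, Midtown, Market, Elmwood, Northside).
Pick 2: T5 covers 3 new districts (Parkview, Lakeshore, Old Town).
Pick 3: T1 covers 1 new districts (Eastgate).
Pick 4: T4 covers 1 new districts (West End).
Greedy uses 4 transmitter sites.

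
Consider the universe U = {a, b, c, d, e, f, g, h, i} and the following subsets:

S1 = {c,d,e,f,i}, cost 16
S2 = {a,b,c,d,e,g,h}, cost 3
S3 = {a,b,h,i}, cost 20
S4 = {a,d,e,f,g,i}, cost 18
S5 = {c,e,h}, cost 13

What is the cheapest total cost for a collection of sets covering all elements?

19

S1, S2 cover every element at cost 16 + 3 = 19.
Any cover uses at least 2 sets; among all covering selections none totals below 19.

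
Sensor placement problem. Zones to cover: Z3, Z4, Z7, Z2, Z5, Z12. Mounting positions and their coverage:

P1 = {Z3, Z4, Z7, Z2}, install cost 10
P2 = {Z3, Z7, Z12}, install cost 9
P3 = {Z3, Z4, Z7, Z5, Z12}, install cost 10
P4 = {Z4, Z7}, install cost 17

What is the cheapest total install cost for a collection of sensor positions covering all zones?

P1, P3 cover every zone at install cost 10 + 10 = 20.
Any cover uses at least 2 sensor positions; among all covering selections none totals below 20.

20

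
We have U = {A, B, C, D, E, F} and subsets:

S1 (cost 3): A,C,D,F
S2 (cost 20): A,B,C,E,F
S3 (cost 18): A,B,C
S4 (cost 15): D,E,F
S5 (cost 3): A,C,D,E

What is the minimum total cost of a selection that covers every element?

S1, S2 cover every element at cost 3 + 20 = 23.
Any cover uses at least 2 sets; among all covering selections none totals below 23.
Greedy by coverage-per-cost would pick S1, S5, S3 for 24 — worse than the optimum 23.

23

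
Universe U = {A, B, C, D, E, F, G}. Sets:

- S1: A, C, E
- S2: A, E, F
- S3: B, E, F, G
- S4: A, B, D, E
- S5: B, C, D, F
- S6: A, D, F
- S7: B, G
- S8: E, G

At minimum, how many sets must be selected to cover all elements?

S1, S3, S4 together cover {A, B, C, D, E, F, G} — every element.
No 2 of the 8 sets cover everything (all 28 pairs fall short), so 3 is minimum.

3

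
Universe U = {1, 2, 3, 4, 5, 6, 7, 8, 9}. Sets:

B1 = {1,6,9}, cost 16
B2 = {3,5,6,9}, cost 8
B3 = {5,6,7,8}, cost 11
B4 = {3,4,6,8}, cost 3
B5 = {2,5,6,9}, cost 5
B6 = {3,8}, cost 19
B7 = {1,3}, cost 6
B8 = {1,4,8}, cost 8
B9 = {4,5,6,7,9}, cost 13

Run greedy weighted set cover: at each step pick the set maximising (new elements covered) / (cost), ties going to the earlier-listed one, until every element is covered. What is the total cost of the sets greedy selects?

25

Pick 1: B4 adds 4 new (3, 4, 6, 8) at cost 3 (ratio 4/3).
Pick 2: B5 adds 3 new (2, 5, 9) at cost 5 (ratio 3/5).
Pick 3: B7 adds 1 new (1) at cost 6 (ratio 1/6).
Pick 4: B3 adds 1 new (7) at cost 11 (ratio 1/11).
Greedy total cost: 3 + 5 + 6 + 11 = 25.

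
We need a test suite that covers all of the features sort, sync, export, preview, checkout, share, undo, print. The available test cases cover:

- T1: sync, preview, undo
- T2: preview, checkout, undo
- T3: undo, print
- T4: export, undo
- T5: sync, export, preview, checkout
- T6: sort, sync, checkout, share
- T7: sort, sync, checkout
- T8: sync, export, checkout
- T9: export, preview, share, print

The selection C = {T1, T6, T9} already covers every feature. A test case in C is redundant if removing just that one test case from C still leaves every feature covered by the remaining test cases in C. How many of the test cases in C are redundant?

Drop T1: undo uncovered — not redundant.
Drop T6: sort, checkout uncovered — not redundant.
Drop T9: export, print uncovered — not redundant.
None of the test cases in C is redundant.

0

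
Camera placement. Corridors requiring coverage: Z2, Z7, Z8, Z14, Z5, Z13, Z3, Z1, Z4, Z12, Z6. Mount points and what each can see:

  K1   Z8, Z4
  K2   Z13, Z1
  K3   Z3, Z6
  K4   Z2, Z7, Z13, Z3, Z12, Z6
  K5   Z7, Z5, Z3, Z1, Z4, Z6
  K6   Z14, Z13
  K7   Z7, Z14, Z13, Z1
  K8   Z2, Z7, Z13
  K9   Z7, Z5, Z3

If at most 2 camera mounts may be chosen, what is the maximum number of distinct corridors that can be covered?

Choosing K4, K5 covers {Z2, Z7, Z5, Z13, Z3, Z1, Z4, Z12, Z6} — 9 corridors.
No choice of 2 camera mounts does better; here Z8, Z14 are left uncovered.

9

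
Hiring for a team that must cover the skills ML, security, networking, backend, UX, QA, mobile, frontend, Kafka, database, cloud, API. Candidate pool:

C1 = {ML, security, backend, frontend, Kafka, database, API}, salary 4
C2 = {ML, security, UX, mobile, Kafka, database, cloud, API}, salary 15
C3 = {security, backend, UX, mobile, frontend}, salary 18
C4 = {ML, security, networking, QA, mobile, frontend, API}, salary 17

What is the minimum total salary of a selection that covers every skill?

C1, C2, C4 cover every skill at salary 4 + 15 + 17 = 36.
Any cover uses at least 3 candidates; among all covering selections none totals below 36.

36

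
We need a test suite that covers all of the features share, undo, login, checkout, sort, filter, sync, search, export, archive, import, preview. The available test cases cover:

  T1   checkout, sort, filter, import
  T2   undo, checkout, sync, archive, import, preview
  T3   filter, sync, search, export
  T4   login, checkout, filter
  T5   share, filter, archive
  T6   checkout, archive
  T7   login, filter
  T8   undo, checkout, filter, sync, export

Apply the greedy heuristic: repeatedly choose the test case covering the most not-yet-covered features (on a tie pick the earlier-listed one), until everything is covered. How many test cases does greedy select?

Pick 1: T2 covers 6 new features (undo, checkout, sync, archive, import, preview).
Pick 2: T3 covers 3 new features (filter, search, export).
Pick 3: T1 covers 1 new features (sort).
Pick 4: T4 covers 1 new features (login).
Pick 5: T5 covers 1 new features (share).
Greedy uses 5 test cases.

5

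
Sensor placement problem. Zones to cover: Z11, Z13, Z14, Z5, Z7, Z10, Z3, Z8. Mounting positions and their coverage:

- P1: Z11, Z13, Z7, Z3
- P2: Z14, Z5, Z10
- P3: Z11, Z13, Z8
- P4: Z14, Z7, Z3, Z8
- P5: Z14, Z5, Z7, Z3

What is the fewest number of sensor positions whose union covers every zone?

P1, P2, P3 together cover {Z11, Z13, Z14, Z5, Z7, Z10, Z3, Z8} — every zone.
No 2 of the 5 sensor positions cover everything (all 10 pairs fall short), so 3 is minimum.

3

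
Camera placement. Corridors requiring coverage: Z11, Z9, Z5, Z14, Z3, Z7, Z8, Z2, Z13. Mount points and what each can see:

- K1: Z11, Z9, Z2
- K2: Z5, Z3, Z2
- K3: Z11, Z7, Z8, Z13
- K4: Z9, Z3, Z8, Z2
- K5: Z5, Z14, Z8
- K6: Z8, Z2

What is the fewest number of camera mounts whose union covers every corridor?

3

K3, K4, K5 together cover {Z11, Z9, Z5, Z14, Z3, Z7, Z8, Z2, Z13} — every corridor.
No 2 of the 6 camera mounts cover everything (all 15 pairs fall short), so 3 is minimum.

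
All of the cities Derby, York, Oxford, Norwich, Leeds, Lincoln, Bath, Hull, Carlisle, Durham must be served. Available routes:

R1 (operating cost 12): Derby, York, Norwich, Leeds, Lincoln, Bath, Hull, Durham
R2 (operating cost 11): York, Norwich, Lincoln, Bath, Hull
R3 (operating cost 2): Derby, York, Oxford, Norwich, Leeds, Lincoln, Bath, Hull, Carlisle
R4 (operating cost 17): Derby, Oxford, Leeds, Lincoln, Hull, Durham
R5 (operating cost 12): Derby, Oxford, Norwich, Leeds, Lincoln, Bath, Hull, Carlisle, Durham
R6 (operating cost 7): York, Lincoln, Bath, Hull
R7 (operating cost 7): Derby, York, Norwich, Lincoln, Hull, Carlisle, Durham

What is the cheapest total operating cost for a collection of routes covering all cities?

R3, R7 cover every city at operating cost 2 + 7 = 9.
Any cover uses at least 2 routes; among all covering selections none totals below 9.

9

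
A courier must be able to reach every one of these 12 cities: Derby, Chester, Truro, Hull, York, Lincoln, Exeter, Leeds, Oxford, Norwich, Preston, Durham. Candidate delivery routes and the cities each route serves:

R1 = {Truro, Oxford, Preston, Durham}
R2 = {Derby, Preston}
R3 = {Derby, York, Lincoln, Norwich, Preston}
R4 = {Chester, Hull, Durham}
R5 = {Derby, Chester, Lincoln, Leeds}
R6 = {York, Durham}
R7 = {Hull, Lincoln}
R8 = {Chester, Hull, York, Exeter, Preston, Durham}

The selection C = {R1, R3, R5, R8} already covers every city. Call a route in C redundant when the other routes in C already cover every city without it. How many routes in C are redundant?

0

Drop R1: Truro, Oxford uncovered — not redundant.
Drop R3: Norwich uncovered — not redundant.
Drop R5: Leeds uncovered — not redundant.
Drop R8: Hull, Exeter uncovered — not redundant.
None of the routes in C is redundant.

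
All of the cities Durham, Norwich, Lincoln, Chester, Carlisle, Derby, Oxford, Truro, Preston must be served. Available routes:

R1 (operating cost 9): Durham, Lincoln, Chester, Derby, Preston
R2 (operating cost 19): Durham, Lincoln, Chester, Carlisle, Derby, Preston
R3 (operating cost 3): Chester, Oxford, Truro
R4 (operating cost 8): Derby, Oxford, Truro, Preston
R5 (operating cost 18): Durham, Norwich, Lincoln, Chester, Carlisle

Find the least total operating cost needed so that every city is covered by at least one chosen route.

26

R4, R5 cover every city at operating cost 8 + 18 = 26.
Any cover uses at least 2 routes; among all covering selections none totals below 26.
Greedy by coverage-per-operating cost would pick R3, R1, R5 for 30 — worse than the optimum 26.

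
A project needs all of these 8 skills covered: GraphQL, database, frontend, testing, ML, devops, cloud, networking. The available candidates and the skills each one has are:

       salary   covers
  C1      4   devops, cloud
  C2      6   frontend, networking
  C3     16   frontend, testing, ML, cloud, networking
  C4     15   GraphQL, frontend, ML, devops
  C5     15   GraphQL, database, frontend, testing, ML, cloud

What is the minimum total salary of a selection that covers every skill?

C1, C2, C5 cover every skill at salary 4 + 6 + 15 = 25.
Any cover uses at least 3 candidates; among all covering selections none totals below 25.

25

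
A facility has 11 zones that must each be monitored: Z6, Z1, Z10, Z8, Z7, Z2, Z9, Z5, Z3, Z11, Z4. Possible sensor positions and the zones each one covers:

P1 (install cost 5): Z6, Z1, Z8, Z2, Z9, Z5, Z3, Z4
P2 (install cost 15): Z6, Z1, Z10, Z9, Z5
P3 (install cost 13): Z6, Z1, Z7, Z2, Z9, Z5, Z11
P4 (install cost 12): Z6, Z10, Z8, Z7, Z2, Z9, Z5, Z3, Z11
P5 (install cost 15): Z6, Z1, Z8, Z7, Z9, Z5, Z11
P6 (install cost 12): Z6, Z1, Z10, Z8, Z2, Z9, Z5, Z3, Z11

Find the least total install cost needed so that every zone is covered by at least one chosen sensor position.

17

P1, P4 cover every zone at install cost 5 + 12 = 17.
Any cover uses at least 2 sensor positions; among all covering selections none totals below 17.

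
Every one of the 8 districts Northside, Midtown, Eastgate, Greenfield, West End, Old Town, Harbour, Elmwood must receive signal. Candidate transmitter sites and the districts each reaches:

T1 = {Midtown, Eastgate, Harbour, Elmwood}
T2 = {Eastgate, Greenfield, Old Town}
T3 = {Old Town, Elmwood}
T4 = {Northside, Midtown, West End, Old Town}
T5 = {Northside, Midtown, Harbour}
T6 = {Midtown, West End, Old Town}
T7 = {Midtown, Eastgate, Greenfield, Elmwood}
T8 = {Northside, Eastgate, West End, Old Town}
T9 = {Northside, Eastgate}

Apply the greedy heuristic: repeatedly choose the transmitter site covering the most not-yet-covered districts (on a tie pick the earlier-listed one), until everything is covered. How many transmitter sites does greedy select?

Pick 1: T1 covers 4 new districts (Midtown, Eastgate, Harbour, Elmwood).
Pick 2: T4 covers 3 new districts (Northside, West End, Old Town).
Pick 3: T2 covers 1 new districts (Greenfield).
Greedy uses 3 transmitter sites.

3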